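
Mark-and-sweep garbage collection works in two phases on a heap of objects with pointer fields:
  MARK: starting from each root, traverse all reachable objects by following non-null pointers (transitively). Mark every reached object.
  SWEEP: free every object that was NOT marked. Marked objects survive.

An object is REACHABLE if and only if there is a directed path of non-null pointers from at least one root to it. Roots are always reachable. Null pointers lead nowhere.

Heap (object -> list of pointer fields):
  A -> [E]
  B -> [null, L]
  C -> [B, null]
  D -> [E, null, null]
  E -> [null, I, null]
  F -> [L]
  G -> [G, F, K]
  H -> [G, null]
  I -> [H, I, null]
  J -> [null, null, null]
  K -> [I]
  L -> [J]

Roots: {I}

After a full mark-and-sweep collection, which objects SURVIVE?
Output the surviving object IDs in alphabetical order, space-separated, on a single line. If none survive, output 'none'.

Answer: F G H I J K L

Derivation:
Roots: I
Mark I: refs=H I null, marked=I
Mark H: refs=G null, marked=H I
Mark G: refs=G F K, marked=G H I
Mark F: refs=L, marked=F G H I
Mark K: refs=I, marked=F G H I K
Mark L: refs=J, marked=F G H I K L
Mark J: refs=null null null, marked=F G H I J K L
Unmarked (collected): A B C D E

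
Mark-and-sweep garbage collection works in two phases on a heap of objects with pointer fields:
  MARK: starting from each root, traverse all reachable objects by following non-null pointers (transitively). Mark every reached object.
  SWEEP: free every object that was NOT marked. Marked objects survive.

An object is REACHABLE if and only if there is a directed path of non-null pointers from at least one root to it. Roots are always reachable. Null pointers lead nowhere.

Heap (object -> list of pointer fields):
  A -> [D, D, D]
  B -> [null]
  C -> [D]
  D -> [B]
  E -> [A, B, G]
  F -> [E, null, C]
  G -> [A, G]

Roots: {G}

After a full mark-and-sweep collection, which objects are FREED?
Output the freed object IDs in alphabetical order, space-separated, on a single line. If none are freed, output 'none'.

Roots: G
Mark G: refs=A G, marked=G
Mark A: refs=D D D, marked=A G
Mark D: refs=B, marked=A D G
Mark B: refs=null, marked=A B D G
Unmarked (collected): C E F

Answer: C E F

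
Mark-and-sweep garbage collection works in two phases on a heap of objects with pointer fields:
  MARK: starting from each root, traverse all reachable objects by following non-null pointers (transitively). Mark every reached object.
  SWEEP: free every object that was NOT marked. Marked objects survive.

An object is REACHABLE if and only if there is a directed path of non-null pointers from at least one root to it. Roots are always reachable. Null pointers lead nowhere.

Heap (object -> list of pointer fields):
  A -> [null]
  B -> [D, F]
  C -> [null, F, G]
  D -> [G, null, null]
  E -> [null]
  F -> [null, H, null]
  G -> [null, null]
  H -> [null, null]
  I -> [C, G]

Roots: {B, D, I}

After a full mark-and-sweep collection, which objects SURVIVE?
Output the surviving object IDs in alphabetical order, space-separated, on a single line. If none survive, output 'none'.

Answer: B C D F G H I

Derivation:
Roots: B D I
Mark B: refs=D F, marked=B
Mark D: refs=G null null, marked=B D
Mark I: refs=C G, marked=B D I
Mark F: refs=null H null, marked=B D F I
Mark G: refs=null null, marked=B D F G I
Mark C: refs=null F G, marked=B C D F G I
Mark H: refs=null null, marked=B C D F G H I
Unmarked (collected): A E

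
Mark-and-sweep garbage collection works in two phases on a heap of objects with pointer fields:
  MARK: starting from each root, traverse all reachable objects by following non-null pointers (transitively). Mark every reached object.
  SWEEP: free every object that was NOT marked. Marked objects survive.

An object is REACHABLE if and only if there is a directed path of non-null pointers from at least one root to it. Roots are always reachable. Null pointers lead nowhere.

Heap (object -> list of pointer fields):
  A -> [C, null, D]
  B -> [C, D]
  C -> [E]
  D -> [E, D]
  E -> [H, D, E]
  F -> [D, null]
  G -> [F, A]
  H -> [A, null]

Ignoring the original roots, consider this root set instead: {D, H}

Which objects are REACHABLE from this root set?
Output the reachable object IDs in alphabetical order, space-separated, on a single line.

Answer: A C D E H

Derivation:
Roots: D H
Mark D: refs=E D, marked=D
Mark H: refs=A null, marked=D H
Mark E: refs=H D E, marked=D E H
Mark A: refs=C null D, marked=A D E H
Mark C: refs=E, marked=A C D E H
Unmarked (collected): B F G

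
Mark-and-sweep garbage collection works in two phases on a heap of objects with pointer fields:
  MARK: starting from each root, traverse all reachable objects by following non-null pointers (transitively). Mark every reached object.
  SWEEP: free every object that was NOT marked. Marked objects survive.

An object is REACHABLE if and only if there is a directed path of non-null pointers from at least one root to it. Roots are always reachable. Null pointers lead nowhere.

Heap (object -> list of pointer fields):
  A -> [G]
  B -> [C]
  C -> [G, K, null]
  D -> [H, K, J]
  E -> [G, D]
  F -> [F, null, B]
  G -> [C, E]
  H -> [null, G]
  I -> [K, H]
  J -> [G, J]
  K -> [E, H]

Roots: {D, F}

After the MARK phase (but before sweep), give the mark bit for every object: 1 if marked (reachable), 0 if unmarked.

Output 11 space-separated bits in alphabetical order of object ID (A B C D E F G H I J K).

Answer: 0 1 1 1 1 1 1 1 0 1 1

Derivation:
Roots: D F
Mark D: refs=H K J, marked=D
Mark F: refs=F null B, marked=D F
Mark H: refs=null G, marked=D F H
Mark K: refs=E H, marked=D F H K
Mark J: refs=G J, marked=D F H J K
Mark B: refs=C, marked=B D F H J K
Mark G: refs=C E, marked=B D F G H J K
Mark E: refs=G D, marked=B D E F G H J K
Mark C: refs=G K null, marked=B C D E F G H J K
Unmarked (collected): A I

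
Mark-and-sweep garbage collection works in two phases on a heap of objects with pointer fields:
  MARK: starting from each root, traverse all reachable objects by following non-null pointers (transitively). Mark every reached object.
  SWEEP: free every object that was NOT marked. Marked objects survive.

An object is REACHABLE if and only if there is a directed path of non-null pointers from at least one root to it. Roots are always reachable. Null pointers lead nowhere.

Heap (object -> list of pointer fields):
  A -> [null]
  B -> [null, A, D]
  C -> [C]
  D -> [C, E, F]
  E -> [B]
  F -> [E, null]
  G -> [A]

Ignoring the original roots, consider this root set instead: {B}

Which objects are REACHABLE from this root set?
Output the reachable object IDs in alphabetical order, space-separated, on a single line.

Roots: B
Mark B: refs=null A D, marked=B
Mark A: refs=null, marked=A B
Mark D: refs=C E F, marked=A B D
Mark C: refs=C, marked=A B C D
Mark E: refs=B, marked=A B C D E
Mark F: refs=E null, marked=A B C D E F
Unmarked (collected): G

Answer: A B C D E F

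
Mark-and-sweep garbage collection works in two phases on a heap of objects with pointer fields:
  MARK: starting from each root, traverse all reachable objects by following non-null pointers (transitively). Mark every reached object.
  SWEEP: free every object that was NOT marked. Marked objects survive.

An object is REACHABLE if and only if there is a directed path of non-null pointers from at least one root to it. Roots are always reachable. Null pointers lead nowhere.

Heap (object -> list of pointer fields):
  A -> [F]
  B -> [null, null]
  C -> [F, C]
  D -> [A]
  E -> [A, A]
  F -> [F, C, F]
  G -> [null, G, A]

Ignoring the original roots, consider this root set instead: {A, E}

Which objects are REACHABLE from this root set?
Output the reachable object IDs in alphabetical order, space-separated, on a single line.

Roots: A E
Mark A: refs=F, marked=A
Mark E: refs=A A, marked=A E
Mark F: refs=F C F, marked=A E F
Mark C: refs=F C, marked=A C E F
Unmarked (collected): B D G

Answer: A C E F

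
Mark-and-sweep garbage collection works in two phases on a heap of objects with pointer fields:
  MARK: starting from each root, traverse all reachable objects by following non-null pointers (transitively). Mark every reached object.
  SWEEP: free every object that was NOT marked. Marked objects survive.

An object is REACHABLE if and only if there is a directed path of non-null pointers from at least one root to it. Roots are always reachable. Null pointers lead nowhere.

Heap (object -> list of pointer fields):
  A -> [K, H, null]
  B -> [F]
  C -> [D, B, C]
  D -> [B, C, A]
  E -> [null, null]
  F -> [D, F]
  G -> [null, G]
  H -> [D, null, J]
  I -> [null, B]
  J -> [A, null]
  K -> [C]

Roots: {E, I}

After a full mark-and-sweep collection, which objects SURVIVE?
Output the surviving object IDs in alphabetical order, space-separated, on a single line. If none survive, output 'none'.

Answer: A B C D E F H I J K

Derivation:
Roots: E I
Mark E: refs=null null, marked=E
Mark I: refs=null B, marked=E I
Mark B: refs=F, marked=B E I
Mark F: refs=D F, marked=B E F I
Mark D: refs=B C A, marked=B D E F I
Mark C: refs=D B C, marked=B C D E F I
Mark A: refs=K H null, marked=A B C D E F I
Mark K: refs=C, marked=A B C D E F I K
Mark H: refs=D null J, marked=A B C D E F H I K
Mark J: refs=A null, marked=A B C D E F H I J K
Unmarked (collected): G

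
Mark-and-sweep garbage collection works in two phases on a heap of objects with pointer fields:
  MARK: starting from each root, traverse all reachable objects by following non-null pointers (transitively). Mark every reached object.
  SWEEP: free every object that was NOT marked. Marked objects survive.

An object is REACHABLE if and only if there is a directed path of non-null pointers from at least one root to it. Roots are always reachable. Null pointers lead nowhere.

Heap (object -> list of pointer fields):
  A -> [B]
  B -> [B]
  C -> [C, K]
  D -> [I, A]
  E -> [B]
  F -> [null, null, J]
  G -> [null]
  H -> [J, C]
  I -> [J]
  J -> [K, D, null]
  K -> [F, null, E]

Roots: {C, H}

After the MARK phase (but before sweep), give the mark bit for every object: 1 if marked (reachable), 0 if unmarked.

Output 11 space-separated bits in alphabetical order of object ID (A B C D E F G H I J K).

Answer: 1 1 1 1 1 1 0 1 1 1 1

Derivation:
Roots: C H
Mark C: refs=C K, marked=C
Mark H: refs=J C, marked=C H
Mark K: refs=F null E, marked=C H K
Mark J: refs=K D null, marked=C H J K
Mark F: refs=null null J, marked=C F H J K
Mark E: refs=B, marked=C E F H J K
Mark D: refs=I A, marked=C D E F H J K
Mark B: refs=B, marked=B C D E F H J K
Mark I: refs=J, marked=B C D E F H I J K
Mark A: refs=B, marked=A B C D E F H I J K
Unmarked (collected): G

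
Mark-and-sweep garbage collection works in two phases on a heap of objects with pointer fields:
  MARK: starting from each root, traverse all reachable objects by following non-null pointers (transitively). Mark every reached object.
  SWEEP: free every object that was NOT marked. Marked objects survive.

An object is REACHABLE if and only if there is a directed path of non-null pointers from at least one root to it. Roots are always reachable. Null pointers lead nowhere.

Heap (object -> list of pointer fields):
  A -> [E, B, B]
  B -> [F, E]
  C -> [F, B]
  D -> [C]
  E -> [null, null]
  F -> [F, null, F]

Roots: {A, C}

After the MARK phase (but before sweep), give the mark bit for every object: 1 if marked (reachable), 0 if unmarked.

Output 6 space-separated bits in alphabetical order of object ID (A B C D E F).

Roots: A C
Mark A: refs=E B B, marked=A
Mark C: refs=F B, marked=A C
Mark E: refs=null null, marked=A C E
Mark B: refs=F E, marked=A B C E
Mark F: refs=F null F, marked=A B C E F
Unmarked (collected): D

Answer: 1 1 1 0 1 1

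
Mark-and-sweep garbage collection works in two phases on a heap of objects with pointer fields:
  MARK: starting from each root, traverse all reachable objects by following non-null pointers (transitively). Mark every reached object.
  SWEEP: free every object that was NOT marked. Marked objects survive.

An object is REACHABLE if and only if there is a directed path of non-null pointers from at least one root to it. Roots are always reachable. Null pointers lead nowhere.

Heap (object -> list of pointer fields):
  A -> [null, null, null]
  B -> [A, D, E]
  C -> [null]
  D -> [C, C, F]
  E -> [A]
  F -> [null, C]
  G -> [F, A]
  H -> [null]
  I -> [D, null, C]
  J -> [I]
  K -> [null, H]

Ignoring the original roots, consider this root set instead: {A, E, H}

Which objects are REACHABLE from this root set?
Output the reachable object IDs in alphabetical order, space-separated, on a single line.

Roots: A E H
Mark A: refs=null null null, marked=A
Mark E: refs=A, marked=A E
Mark H: refs=null, marked=A E H
Unmarked (collected): B C D F G I J K

Answer: A E H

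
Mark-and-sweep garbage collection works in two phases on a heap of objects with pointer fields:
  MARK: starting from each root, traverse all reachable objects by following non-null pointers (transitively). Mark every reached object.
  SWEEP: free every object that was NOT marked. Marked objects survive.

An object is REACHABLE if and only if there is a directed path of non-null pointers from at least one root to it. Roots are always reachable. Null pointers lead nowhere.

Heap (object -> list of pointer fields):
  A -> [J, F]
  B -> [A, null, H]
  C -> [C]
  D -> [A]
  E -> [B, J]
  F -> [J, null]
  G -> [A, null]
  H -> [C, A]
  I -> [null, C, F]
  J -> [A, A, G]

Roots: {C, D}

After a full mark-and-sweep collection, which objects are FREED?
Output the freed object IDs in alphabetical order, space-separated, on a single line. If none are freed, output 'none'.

Answer: B E H I

Derivation:
Roots: C D
Mark C: refs=C, marked=C
Mark D: refs=A, marked=C D
Mark A: refs=J F, marked=A C D
Mark J: refs=A A G, marked=A C D J
Mark F: refs=J null, marked=A C D F J
Mark G: refs=A null, marked=A C D F G J
Unmarked (collected): B E H I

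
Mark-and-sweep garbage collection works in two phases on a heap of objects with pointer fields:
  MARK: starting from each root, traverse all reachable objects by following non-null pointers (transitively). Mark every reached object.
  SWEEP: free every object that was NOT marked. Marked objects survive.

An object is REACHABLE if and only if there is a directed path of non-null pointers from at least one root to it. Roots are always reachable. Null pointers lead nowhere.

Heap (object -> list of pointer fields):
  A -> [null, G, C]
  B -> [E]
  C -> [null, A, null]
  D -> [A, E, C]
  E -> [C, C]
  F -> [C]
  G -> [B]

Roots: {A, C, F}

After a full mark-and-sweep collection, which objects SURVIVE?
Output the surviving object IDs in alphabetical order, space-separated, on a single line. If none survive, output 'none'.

Roots: A C F
Mark A: refs=null G C, marked=A
Mark C: refs=null A null, marked=A C
Mark F: refs=C, marked=A C F
Mark G: refs=B, marked=A C F G
Mark B: refs=E, marked=A B C F G
Mark E: refs=C C, marked=A B C E F G
Unmarked (collected): D

Answer: A B C E F G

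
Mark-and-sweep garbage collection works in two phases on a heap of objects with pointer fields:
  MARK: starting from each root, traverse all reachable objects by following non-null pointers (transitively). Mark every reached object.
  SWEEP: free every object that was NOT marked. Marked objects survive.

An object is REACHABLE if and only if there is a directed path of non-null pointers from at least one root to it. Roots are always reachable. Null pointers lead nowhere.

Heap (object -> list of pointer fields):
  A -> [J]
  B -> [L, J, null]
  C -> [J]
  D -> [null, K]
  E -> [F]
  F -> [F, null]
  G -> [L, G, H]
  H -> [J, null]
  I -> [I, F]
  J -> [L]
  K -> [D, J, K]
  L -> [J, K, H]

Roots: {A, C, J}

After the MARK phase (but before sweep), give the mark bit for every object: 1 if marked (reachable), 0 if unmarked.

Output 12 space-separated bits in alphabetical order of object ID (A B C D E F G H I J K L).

Answer: 1 0 1 1 0 0 0 1 0 1 1 1

Derivation:
Roots: A C J
Mark A: refs=J, marked=A
Mark C: refs=J, marked=A C
Mark J: refs=L, marked=A C J
Mark L: refs=J K H, marked=A C J L
Mark K: refs=D J K, marked=A C J K L
Mark H: refs=J null, marked=A C H J K L
Mark D: refs=null K, marked=A C D H J K L
Unmarked (collected): B E F G I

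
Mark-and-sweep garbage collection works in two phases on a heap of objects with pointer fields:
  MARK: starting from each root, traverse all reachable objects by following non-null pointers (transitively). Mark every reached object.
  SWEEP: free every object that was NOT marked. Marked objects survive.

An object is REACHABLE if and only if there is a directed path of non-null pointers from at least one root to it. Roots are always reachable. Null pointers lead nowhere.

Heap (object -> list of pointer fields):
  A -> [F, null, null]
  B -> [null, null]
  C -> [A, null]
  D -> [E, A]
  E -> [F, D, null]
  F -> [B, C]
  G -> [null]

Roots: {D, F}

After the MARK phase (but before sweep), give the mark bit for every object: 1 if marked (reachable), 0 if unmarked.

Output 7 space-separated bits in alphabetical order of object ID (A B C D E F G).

Answer: 1 1 1 1 1 1 0

Derivation:
Roots: D F
Mark D: refs=E A, marked=D
Mark F: refs=B C, marked=D F
Mark E: refs=F D null, marked=D E F
Mark A: refs=F null null, marked=A D E F
Mark B: refs=null null, marked=A B D E F
Mark C: refs=A null, marked=A B C D E F
Unmarked (collected): G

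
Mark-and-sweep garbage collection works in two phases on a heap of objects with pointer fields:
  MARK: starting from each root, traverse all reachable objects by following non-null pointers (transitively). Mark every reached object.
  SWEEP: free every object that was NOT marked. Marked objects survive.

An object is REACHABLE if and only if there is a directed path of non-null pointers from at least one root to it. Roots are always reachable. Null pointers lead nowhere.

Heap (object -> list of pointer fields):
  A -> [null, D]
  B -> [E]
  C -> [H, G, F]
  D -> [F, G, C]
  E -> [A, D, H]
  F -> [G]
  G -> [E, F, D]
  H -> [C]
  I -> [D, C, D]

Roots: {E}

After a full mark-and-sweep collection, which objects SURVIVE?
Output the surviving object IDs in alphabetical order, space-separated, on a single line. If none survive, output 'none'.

Answer: A C D E F G H

Derivation:
Roots: E
Mark E: refs=A D H, marked=E
Mark A: refs=null D, marked=A E
Mark D: refs=F G C, marked=A D E
Mark H: refs=C, marked=A D E H
Mark F: refs=G, marked=A D E F H
Mark G: refs=E F D, marked=A D E F G H
Mark C: refs=H G F, marked=A C D E F G H
Unmarked (collected): B I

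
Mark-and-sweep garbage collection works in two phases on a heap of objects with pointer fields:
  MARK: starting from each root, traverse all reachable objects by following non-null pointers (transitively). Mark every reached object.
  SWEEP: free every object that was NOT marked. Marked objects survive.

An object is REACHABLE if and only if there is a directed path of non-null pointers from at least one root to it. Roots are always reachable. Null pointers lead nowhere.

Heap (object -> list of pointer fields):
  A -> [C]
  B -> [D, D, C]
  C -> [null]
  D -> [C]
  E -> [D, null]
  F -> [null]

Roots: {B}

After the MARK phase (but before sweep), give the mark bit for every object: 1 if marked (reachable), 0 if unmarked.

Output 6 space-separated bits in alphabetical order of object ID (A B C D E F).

Answer: 0 1 1 1 0 0

Derivation:
Roots: B
Mark B: refs=D D C, marked=B
Mark D: refs=C, marked=B D
Mark C: refs=null, marked=B C D
Unmarked (collected): A E F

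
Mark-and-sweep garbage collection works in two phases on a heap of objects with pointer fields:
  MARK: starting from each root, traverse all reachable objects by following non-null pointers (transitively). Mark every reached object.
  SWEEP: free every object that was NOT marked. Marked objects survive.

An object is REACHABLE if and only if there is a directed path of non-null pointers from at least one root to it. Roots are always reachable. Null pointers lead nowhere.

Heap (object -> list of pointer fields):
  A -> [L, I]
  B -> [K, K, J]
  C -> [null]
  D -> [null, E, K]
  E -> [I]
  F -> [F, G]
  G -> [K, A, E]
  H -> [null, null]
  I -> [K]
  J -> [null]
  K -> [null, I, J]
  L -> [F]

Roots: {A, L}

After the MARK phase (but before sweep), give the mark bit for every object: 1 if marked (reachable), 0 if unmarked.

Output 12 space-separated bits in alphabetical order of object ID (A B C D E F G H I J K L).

Answer: 1 0 0 0 1 1 1 0 1 1 1 1

Derivation:
Roots: A L
Mark A: refs=L I, marked=A
Mark L: refs=F, marked=A L
Mark I: refs=K, marked=A I L
Mark F: refs=F G, marked=A F I L
Mark K: refs=null I J, marked=A F I K L
Mark G: refs=K A E, marked=A F G I K L
Mark J: refs=null, marked=A F G I J K L
Mark E: refs=I, marked=A E F G I J K L
Unmarked (collected): B C D H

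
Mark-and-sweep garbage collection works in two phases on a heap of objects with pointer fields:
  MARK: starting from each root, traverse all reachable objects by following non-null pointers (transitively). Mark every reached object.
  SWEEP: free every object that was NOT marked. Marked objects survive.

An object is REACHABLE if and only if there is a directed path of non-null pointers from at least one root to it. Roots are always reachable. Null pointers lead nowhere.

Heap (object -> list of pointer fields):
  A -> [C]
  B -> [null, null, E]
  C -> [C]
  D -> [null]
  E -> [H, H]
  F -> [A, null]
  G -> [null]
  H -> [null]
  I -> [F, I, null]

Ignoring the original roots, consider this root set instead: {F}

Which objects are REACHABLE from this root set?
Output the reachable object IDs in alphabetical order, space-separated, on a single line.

Answer: A C F

Derivation:
Roots: F
Mark F: refs=A null, marked=F
Mark A: refs=C, marked=A F
Mark C: refs=C, marked=A C F
Unmarked (collected): B D E G H I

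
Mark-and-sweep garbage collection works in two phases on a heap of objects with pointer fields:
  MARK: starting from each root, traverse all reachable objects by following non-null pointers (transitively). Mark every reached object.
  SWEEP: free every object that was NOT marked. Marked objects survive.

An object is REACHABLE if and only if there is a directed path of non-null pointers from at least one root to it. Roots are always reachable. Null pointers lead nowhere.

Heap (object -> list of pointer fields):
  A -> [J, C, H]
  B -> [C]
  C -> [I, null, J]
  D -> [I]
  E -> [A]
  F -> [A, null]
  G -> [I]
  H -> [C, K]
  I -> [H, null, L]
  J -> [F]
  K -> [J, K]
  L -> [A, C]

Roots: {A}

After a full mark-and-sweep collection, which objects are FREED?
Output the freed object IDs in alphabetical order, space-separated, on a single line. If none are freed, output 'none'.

Answer: B D E G

Derivation:
Roots: A
Mark A: refs=J C H, marked=A
Mark J: refs=F, marked=A J
Mark C: refs=I null J, marked=A C J
Mark H: refs=C K, marked=A C H J
Mark F: refs=A null, marked=A C F H J
Mark I: refs=H null L, marked=A C F H I J
Mark K: refs=J K, marked=A C F H I J K
Mark L: refs=A C, marked=A C F H I J K L
Unmarked (collected): B D E G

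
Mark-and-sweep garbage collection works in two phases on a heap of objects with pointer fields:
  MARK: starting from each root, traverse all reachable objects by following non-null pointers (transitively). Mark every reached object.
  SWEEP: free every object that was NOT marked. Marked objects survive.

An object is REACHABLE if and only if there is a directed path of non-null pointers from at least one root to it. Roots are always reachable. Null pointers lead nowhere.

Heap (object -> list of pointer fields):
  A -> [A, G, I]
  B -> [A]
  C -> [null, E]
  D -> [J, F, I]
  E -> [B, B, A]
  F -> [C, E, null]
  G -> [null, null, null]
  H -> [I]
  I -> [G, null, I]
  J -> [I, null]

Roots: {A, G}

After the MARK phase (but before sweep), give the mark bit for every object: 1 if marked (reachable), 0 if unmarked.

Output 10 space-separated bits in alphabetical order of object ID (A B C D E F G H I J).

Answer: 1 0 0 0 0 0 1 0 1 0

Derivation:
Roots: A G
Mark A: refs=A G I, marked=A
Mark G: refs=null null null, marked=A G
Mark I: refs=G null I, marked=A G I
Unmarked (collected): B C D E F H J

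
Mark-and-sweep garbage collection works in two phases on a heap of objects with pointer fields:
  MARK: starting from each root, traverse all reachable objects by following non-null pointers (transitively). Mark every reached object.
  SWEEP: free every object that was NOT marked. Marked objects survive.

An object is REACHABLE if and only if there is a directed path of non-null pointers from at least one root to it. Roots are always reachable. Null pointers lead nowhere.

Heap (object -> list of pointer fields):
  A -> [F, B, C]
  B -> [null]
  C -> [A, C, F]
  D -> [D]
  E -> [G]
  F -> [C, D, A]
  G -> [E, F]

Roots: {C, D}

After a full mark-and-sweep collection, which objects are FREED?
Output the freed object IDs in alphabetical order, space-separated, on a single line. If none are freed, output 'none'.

Roots: C D
Mark C: refs=A C F, marked=C
Mark D: refs=D, marked=C D
Mark A: refs=F B C, marked=A C D
Mark F: refs=C D A, marked=A C D F
Mark B: refs=null, marked=A B C D F
Unmarked (collected): E G

Answer: E G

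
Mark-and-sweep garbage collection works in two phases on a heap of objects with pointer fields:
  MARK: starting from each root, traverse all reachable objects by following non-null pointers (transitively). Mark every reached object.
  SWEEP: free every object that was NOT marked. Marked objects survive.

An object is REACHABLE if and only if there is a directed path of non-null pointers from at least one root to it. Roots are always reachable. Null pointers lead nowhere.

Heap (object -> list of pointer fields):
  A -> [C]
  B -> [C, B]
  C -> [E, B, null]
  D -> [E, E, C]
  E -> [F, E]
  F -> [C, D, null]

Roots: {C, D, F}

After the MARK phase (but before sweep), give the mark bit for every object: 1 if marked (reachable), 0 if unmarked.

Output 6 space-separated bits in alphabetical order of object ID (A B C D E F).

Roots: C D F
Mark C: refs=E B null, marked=C
Mark D: refs=E E C, marked=C D
Mark F: refs=C D null, marked=C D F
Mark E: refs=F E, marked=C D E F
Mark B: refs=C B, marked=B C D E F
Unmarked (collected): A

Answer: 0 1 1 1 1 1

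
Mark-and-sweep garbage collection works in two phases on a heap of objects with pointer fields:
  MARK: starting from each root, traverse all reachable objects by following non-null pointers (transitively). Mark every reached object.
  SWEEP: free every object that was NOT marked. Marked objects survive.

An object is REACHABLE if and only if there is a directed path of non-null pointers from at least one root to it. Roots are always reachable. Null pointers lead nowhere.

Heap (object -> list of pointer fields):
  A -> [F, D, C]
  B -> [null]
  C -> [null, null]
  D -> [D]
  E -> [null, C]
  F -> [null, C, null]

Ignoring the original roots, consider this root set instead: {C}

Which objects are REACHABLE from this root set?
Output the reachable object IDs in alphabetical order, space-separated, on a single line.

Answer: C

Derivation:
Roots: C
Mark C: refs=null null, marked=C
Unmarked (collected): A B D E F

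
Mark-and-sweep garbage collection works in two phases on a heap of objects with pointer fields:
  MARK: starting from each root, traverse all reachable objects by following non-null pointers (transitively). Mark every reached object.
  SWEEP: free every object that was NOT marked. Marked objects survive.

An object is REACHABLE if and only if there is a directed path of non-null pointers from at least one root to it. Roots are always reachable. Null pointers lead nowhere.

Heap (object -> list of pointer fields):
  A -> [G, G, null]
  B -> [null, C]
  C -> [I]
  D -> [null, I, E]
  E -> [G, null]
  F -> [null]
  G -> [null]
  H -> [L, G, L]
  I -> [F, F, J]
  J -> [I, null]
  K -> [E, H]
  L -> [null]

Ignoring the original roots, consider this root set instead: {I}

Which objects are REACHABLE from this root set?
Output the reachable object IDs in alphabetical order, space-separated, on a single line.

Roots: I
Mark I: refs=F F J, marked=I
Mark F: refs=null, marked=F I
Mark J: refs=I null, marked=F I J
Unmarked (collected): A B C D E G H K L

Answer: F I J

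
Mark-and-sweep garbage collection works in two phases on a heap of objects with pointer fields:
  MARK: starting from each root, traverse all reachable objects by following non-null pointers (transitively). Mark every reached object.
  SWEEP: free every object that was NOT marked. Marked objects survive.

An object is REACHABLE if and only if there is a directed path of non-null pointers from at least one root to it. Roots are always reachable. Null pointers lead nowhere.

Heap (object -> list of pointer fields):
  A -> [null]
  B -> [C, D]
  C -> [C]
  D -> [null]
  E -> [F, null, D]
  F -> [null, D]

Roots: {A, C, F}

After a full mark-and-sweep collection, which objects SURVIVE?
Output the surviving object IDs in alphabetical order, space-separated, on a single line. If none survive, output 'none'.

Answer: A C D F

Derivation:
Roots: A C F
Mark A: refs=null, marked=A
Mark C: refs=C, marked=A C
Mark F: refs=null D, marked=A C F
Mark D: refs=null, marked=A C D F
Unmarked (collected): B E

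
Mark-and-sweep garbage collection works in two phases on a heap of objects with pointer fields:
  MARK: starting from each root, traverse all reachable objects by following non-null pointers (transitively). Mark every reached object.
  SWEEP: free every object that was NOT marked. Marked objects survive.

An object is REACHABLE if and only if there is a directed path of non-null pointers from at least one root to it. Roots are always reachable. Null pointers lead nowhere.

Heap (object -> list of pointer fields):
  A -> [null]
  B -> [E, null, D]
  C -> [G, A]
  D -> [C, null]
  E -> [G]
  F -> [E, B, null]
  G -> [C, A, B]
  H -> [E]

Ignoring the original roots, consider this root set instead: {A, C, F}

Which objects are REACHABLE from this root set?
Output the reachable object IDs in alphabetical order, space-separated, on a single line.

Roots: A C F
Mark A: refs=null, marked=A
Mark C: refs=G A, marked=A C
Mark F: refs=E B null, marked=A C F
Mark G: refs=C A B, marked=A C F G
Mark E: refs=G, marked=A C E F G
Mark B: refs=E null D, marked=A B C E F G
Mark D: refs=C null, marked=A B C D E F G
Unmarked (collected): H

Answer: A B C D E F G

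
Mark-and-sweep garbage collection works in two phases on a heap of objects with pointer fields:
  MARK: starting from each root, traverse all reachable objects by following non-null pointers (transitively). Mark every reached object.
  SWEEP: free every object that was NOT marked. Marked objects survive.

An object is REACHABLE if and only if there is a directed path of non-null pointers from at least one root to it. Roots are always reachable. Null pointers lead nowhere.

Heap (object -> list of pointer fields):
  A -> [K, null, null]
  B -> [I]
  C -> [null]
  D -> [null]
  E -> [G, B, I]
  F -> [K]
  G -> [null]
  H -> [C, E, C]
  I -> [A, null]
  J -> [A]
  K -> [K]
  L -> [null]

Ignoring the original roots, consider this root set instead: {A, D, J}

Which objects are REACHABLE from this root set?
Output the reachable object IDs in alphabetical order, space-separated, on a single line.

Roots: A D J
Mark A: refs=K null null, marked=A
Mark D: refs=null, marked=A D
Mark J: refs=A, marked=A D J
Mark K: refs=K, marked=A D J K
Unmarked (collected): B C E F G H I L

Answer: A D J K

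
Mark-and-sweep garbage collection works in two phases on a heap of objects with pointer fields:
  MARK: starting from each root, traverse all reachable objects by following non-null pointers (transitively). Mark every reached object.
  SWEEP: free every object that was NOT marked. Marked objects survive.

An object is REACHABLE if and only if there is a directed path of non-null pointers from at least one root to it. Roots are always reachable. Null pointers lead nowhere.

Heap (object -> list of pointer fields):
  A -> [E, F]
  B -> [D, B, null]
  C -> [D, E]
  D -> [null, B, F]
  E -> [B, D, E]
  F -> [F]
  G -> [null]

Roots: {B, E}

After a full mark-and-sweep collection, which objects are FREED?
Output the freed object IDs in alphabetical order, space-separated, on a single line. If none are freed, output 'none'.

Roots: B E
Mark B: refs=D B null, marked=B
Mark E: refs=B D E, marked=B E
Mark D: refs=null B F, marked=B D E
Mark F: refs=F, marked=B D E F
Unmarked (collected): A C G

Answer: A C G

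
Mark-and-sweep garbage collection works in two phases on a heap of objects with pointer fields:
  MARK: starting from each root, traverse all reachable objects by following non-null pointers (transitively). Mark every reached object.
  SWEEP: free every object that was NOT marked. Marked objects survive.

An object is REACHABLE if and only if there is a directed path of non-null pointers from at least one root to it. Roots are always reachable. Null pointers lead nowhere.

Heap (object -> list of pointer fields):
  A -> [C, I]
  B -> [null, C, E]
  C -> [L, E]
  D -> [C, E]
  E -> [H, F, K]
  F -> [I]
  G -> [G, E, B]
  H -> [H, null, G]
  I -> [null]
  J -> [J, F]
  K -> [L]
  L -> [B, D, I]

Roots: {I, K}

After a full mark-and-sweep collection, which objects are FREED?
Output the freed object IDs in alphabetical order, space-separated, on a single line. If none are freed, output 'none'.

Answer: A J

Derivation:
Roots: I K
Mark I: refs=null, marked=I
Mark K: refs=L, marked=I K
Mark L: refs=B D I, marked=I K L
Mark B: refs=null C E, marked=B I K L
Mark D: refs=C E, marked=B D I K L
Mark C: refs=L E, marked=B C D I K L
Mark E: refs=H F K, marked=B C D E I K L
Mark H: refs=H null G, marked=B C D E H I K L
Mark F: refs=I, marked=B C D E F H I K L
Mark G: refs=G E B, marked=B C D E F G H I K L
Unmarked (collected): A J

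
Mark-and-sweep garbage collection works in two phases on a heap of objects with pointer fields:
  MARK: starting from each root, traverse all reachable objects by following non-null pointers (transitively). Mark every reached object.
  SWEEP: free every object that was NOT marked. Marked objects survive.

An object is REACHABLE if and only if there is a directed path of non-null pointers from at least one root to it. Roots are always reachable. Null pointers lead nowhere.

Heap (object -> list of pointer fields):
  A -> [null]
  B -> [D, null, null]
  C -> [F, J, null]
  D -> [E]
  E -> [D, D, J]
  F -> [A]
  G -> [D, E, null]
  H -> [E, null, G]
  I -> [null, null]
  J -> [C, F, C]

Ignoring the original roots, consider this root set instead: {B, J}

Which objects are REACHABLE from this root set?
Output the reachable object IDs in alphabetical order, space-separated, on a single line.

Answer: A B C D E F J

Derivation:
Roots: B J
Mark B: refs=D null null, marked=B
Mark J: refs=C F C, marked=B J
Mark D: refs=E, marked=B D J
Mark C: refs=F J null, marked=B C D J
Mark F: refs=A, marked=B C D F J
Mark E: refs=D D J, marked=B C D E F J
Mark A: refs=null, marked=A B C D E F J
Unmarked (collected): G H I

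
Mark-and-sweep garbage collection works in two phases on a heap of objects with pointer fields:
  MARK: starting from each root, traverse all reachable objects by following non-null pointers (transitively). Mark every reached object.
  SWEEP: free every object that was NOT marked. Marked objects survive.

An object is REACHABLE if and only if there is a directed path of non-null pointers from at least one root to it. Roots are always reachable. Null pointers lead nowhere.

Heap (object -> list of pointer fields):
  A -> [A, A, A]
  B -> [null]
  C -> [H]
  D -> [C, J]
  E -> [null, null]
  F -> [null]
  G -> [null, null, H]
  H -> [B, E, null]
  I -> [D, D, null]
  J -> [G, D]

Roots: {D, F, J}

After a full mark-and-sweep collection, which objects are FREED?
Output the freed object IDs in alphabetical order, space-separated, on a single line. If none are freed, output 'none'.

Roots: D F J
Mark D: refs=C J, marked=D
Mark F: refs=null, marked=D F
Mark J: refs=G D, marked=D F J
Mark C: refs=H, marked=C D F J
Mark G: refs=null null H, marked=C D F G J
Mark H: refs=B E null, marked=C D F G H J
Mark B: refs=null, marked=B C D F G H J
Mark E: refs=null null, marked=B C D E F G H J
Unmarked (collected): A I

Answer: A I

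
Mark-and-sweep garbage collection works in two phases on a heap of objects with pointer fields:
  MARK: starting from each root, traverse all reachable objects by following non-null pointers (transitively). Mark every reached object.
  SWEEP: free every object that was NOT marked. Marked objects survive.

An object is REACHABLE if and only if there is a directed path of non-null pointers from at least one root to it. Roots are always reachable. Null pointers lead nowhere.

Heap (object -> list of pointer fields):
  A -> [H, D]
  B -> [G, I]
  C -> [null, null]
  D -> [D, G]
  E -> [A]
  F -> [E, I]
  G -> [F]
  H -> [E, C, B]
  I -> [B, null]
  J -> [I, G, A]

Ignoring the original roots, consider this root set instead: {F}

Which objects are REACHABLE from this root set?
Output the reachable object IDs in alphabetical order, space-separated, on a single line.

Answer: A B C D E F G H I

Derivation:
Roots: F
Mark F: refs=E I, marked=F
Mark E: refs=A, marked=E F
Mark I: refs=B null, marked=E F I
Mark A: refs=H D, marked=A E F I
Mark B: refs=G I, marked=A B E F I
Mark H: refs=E C B, marked=A B E F H I
Mark D: refs=D G, marked=A B D E F H I
Mark G: refs=F, marked=A B D E F G H I
Mark C: refs=null null, marked=A B C D E F G H I
Unmarked (collected): J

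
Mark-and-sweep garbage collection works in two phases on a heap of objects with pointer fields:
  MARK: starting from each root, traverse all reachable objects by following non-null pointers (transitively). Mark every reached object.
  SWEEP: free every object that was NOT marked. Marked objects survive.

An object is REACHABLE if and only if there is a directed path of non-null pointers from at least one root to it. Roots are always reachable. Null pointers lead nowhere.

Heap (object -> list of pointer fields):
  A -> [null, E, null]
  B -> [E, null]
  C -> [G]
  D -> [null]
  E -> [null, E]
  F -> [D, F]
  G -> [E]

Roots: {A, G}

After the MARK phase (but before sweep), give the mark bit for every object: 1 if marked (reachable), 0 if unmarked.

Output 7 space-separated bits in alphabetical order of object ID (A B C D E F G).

Answer: 1 0 0 0 1 0 1

Derivation:
Roots: A G
Mark A: refs=null E null, marked=A
Mark G: refs=E, marked=A G
Mark E: refs=null E, marked=A E G
Unmarked (collected): B C D F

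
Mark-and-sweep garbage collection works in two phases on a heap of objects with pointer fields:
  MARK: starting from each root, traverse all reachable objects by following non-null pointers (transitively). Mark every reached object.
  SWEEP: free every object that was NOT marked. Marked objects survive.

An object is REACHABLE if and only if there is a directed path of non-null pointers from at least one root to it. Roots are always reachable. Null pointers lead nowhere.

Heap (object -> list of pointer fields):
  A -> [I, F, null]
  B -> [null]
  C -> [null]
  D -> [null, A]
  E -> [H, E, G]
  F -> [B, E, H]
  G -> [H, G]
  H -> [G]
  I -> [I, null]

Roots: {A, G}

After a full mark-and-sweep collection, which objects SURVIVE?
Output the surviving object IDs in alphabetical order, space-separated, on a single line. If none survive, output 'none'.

Answer: A B E F G H I

Derivation:
Roots: A G
Mark A: refs=I F null, marked=A
Mark G: refs=H G, marked=A G
Mark I: refs=I null, marked=A G I
Mark F: refs=B E H, marked=A F G I
Mark H: refs=G, marked=A F G H I
Mark B: refs=null, marked=A B F G H I
Mark E: refs=H E G, marked=A B E F G H I
Unmarked (collected): C D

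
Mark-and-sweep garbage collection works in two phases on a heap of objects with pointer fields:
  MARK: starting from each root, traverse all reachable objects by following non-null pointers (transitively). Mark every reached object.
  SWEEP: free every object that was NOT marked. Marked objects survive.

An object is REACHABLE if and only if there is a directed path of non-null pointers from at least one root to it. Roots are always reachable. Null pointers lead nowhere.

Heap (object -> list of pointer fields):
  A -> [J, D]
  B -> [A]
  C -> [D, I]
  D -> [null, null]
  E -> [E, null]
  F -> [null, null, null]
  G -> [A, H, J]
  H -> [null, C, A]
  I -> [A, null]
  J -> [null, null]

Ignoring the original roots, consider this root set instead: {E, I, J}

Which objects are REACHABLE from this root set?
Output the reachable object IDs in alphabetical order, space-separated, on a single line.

Answer: A D E I J

Derivation:
Roots: E I J
Mark E: refs=E null, marked=E
Mark I: refs=A null, marked=E I
Mark J: refs=null null, marked=E I J
Mark A: refs=J D, marked=A E I J
Mark D: refs=null null, marked=A D E I J
Unmarked (collected): B C F G H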